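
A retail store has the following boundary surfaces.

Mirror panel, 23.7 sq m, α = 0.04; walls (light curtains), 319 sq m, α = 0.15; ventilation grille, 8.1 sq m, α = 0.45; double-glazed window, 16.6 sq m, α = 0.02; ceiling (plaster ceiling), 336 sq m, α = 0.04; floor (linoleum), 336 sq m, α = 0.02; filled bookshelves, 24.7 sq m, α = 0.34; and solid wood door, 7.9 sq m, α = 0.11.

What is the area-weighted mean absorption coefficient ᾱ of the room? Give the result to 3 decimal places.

0.077

Total surface area S = 1072.0 sq m.
Weighted sum Σ Sα = 82.202.
ᾱ = 82.202 / 1072.0 = 0.077.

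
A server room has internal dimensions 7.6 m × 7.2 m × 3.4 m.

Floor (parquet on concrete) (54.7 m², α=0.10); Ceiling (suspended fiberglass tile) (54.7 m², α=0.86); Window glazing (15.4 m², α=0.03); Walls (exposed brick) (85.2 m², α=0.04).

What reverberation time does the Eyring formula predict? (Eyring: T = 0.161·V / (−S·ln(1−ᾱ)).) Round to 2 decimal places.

0.46 s

Total surface area S = 54.7 + 54.7 + 15.4 + 85.2 = 210.0 m².
Absorption A = 54.7×0.10 + 54.7×0.86 + 15.4×0.03 + 85.2×0.04 = 56.382 sabins.
ᾱ = 56.382 / 210.0 = 0.2685.
Eyring denominator: −S ln(1−ᾱ) = 65.658.
V = 7.6 × 7.2 × 3.4 = 186.048 m³.
RT60 = 0.161 × 186.048 / 65.658 = 0.46 s.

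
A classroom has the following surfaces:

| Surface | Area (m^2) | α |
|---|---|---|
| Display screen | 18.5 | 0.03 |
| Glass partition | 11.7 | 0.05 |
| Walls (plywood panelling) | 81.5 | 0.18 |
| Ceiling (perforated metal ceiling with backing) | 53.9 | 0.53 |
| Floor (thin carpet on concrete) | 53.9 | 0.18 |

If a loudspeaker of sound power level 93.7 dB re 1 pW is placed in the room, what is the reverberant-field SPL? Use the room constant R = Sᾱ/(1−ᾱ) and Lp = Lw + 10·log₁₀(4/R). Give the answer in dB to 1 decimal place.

A = 54.079 sabins; S = 219.5 m^2.
ᾱ = 0.2464, so room constant R = A/(1−ᾱ) = 71.761 m^2.
Lp = Lw + 10 log₁₀(4/R) = 93.7 -12.54 = 81.2 dB.

81.2 dB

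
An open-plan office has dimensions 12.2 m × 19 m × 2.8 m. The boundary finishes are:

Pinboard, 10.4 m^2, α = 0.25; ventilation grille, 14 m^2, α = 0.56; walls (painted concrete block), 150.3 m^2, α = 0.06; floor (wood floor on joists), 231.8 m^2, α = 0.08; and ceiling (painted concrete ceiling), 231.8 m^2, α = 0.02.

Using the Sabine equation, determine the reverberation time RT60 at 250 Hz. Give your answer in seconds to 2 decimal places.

2.45 s

Equivalent absorption area: A = 10.4×0.25 + 14×0.56 + 150.3×0.06 + 231.8×0.08 + 231.8×0.02 = 42.638 m^2.
Volume V = 12.2 × 19 × 2.8 = 649.04 m³.
Sabine: RT60 = 0.161 × 649.04 / 42.638 = 2.45 s.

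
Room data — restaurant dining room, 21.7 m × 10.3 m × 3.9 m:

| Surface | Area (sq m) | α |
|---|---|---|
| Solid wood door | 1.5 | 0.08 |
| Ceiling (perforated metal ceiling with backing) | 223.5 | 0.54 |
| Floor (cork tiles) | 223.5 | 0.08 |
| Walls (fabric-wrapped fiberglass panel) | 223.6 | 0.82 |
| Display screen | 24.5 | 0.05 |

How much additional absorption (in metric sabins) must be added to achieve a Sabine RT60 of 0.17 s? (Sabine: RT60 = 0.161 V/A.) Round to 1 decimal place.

502.3 sabins

Total absorption A₁ = 1.5×0.08 + 223.5×0.54 + 223.5×0.08 + 223.6×0.82 + 24.5×0.05
  = 0.120 + 120.690 + 17.880 + 183.352 + 1.225 = 323.267 sq m sabins.
V = 871.689 m³. Required absorption A₂ = 0.161 × 871.689 / 0.17 = 825.541 sabins.
ΔA = A₂ − A₁ = 825.541 − 323.267 = 502.3 sabins.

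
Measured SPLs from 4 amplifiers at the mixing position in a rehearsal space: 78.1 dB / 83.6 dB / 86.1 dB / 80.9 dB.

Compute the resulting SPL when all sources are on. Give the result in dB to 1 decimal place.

89.2 dB

Converting to relative power and adding: 10^(78.1/10) + 10^(83.6/10) + 10^(86.1/10) + 10^(80.9/10) = 8.241e+08.
L_total = 10·log₁₀(8.241e+08) = 89.2 dB.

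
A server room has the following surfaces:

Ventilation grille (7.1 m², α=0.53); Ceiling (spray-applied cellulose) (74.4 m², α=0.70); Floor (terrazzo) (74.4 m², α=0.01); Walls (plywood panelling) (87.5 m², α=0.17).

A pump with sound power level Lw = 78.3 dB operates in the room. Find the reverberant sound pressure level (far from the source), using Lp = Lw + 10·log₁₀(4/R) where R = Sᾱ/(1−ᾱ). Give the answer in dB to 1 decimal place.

64.3 dB

Σ(Sᵢαᵢ) = 7.1·0.53 + 74.4·0.70 + 74.4·0.01 + 87.5·0.17 = 71.462; total area S = 243.4 m².
ᾱ = 0.2936, so room constant R = A/(1−ᾱ) = 101.164 m².
Lp = 78.3 + 10·log₁₀(4/101.164) = 78.3 + (-14.03) = 64.3 dB.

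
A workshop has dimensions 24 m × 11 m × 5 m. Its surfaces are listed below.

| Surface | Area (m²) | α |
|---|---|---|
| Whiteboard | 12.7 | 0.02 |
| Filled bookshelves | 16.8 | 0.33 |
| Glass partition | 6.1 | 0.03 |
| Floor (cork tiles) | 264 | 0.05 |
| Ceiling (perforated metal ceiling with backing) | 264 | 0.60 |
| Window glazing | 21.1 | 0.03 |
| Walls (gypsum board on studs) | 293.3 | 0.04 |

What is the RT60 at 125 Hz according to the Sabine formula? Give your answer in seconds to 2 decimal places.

1.12 s

A = Σ Sᵢαᵢ = 12.7·0.02 + 16.8·0.33 + 6.1·0.03 + 264·0.05 + 264·0.60 + 21.1·0.03 + 293.3·0.04 = 189.946 sabins.
V = 24·11·5 = 1320 m³.
Sabine: RT60 = 0.161 × 1320 / 189.946 = 1.12 s.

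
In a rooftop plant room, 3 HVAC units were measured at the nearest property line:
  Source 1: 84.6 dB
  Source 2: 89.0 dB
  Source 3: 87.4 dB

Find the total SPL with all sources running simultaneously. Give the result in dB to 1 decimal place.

92.1 dB

Sum in the linear (power) domain: Σ 10^(Lᵢ/10) = 10^(84.6/10) + 10^(89.0/10) + 10^(87.4/10) = 1.632e+09.
Combined level = 10 log₁₀(1.632e+09) = 92.1 dB.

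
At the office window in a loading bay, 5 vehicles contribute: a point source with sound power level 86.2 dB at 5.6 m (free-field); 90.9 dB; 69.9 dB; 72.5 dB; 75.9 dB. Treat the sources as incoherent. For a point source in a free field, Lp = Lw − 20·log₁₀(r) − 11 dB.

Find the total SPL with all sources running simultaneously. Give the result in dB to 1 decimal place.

Source at 5.6 m: Lp = 86.2 − 20·log₁₀(5.6) − 11 = 60.2 dB.
Converting to relative power and adding: 10^(60.2/10) + 10^(90.9/10) + 10^(69.9/10) + 10^(72.5/10) + 10^(75.9/10) = 1.298e+09.
Back to dB: 10·log₁₀ Σ = 91.1 dB.

91.1 dB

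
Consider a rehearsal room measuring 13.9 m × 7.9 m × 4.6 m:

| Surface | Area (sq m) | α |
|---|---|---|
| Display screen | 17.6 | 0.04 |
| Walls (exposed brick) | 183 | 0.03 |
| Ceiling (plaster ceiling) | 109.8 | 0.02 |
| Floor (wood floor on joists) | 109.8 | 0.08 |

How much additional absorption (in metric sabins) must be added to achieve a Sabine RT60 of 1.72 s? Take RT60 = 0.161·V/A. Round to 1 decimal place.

30.1 sabins

A₁ = Σ Sᵢαᵢ = 17.6×0.04 + 183×0.03 + 109.8×0.02 + 109.8×0.08 = 17.174 sabins.
V = 505.126 m³. Required absorption A₂ = 0.161 × 505.126 / 1.72 = 47.282 sabins.
Shortfall: 47.282 − 17.174 = 30.1 sabins.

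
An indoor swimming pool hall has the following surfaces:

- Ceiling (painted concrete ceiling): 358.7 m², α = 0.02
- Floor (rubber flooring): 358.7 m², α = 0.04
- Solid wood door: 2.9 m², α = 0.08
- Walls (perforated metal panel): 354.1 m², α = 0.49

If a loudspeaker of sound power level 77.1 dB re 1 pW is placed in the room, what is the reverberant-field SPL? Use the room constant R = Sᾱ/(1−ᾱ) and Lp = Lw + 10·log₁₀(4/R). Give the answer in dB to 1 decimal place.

59.3 dB

A = 195.263 sabins; S = 1074.4 m².
ᾱ = 195.263/1074.4 = 0.1817; R = Sᾱ/(1−ᾱ) = 195.263/(1−0.1817) = 238.620 m².
Lp = Lw + 10 log₁₀(4/R) = 77.1 -17.76 = 59.3 dB.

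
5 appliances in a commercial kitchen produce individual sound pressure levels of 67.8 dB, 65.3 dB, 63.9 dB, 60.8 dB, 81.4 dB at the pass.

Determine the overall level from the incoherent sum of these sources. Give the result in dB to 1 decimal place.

Sum in the linear (power) domain: Σ 10^(Lᵢ/10) = 10^(67.8/10) + 10^(65.3/10) + 10^(63.9/10) + 10^(60.8/10) + 10^(81.4/10) = 1.511e+08.
L_total = 10·log₁₀(1.511e+08) = 81.8 dB.

81.8 dB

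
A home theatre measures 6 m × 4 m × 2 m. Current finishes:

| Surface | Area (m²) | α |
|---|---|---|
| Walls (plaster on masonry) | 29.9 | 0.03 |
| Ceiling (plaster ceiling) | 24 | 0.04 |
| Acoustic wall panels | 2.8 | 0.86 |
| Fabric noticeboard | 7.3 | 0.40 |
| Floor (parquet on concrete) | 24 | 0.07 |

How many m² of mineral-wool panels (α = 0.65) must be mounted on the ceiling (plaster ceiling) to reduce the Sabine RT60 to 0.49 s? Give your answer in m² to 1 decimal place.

A₁ = Σ Sᵢαᵢ = 29.9·0.03 + 24·0.04 + 2.8·0.86 + 7.3·0.40 + 24·0.07 = 8.865 sabins.
V = 48 m³. Target absorption A₂ = 0.161 × 48 / 0.49 = 15.771 sabins.
ΔA needed = 15.771 − 8.865 = 6.906 sabins.
Each m² of panel replacing the ceiling (plaster ceiling) adds (0.65 − 0.04) = 0.61 sabins.
Panel area = 6.906 / 0.61 = 11.3 m².

11.3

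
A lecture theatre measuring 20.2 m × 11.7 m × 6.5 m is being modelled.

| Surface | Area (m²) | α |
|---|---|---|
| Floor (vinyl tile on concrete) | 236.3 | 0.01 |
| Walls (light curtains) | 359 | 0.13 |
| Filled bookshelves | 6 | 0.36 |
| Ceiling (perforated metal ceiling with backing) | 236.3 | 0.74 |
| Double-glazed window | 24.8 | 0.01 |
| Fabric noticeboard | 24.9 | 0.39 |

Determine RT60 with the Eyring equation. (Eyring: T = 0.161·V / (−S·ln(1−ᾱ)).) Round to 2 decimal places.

S = Σ Sᵢ = 887.3 m².
Absorption A = 236.3·0.01 + 359·0.13 + 6·0.36 + 236.3·0.74 + 24.8·0.01 + 24.9·0.39 = 236.014 sabins.
Mean coefficient ᾱ = A/S = 0.2660.
−S·ln(1−ᾱ) = −887.3 × ln(1 − 0.2660) = 274.394.
V = 20.2 × 11.7 × 6.5 = 1536.21 m³.
RT60 = 0.161 × 1536.21 / 274.394 = 0.90 s.

0.90 s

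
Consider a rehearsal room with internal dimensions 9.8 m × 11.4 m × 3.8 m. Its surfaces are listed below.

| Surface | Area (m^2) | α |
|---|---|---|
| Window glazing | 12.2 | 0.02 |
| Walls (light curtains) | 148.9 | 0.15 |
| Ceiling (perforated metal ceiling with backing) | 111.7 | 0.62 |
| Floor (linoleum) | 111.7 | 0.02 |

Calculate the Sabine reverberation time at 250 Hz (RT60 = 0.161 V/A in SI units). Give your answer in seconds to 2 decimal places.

0.73 seconds

Total absorption A = 12.2·0.02 + 148.9·0.15 + 111.7·0.62 + 111.7·0.02
  = 0.244 + 22.335 + 69.254 + 2.234 = 94.067 m^2 sabins.
Room volume: 424.536 m³.
Sabine: RT60 = 0.161 × 424.536 / 94.067 = 0.73 s.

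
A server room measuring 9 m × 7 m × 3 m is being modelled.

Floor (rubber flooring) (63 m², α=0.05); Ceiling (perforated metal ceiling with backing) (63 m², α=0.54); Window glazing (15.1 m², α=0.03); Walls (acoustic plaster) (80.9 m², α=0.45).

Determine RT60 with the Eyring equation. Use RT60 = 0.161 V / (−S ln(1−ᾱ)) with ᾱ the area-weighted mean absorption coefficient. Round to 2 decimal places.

0.34 sec

S = Σ Sᵢ = 222.0 m².
Σ(Sᵢαᵢ) = 63·0.05 + 63·0.54 + 15.1·0.03 + 80.9·0.45 = 74.028.
ᾱ = 74.028 / 222.0 = 0.3335.
−S·ln(1−ᾱ) = −222.0 × ln(1 − 0.3335) = 90.069.
V = 9 × 7 × 3 = 189 m³.
RT60 = 0.161 × 189 / 90.069 = 0.34 s.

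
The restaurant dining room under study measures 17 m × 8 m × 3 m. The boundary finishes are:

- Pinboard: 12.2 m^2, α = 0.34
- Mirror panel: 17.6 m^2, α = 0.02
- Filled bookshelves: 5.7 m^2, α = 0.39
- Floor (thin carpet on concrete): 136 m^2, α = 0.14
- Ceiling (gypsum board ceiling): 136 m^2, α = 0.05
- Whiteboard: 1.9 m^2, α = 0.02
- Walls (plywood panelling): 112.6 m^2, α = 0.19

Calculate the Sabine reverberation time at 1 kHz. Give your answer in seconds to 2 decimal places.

A = Σ Sᵢαᵢ = 12.2×0.34 + 17.6×0.02 + 5.7×0.39 + 136×0.14 + 136×0.05 + 1.9×0.02 + 112.6×0.19 = 53.995 sabins.
Room volume: 408 m³.
T = 0.161 V/A = 0.161·408/53.995 = 1.22 s.

1.22 s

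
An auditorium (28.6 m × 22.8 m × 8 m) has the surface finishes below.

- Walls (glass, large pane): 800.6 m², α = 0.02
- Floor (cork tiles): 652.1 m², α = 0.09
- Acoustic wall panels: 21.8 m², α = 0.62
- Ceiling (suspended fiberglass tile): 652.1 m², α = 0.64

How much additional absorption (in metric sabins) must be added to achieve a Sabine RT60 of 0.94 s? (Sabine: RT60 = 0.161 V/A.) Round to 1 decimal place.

387.9 sabins

A₁ = Σ Sᵢαᵢ = 800.6*0.02 + 652.1*0.09 + 21.8*0.62 + 652.1*0.64 = 505.561 sabins.
For T = 0.94 s, need A₂ = 0.161·V/T = 0.161·5216.64/0.94 = 893.488 sabins.
Shortfall: 893.488 − 505.561 = 387.9 sabins.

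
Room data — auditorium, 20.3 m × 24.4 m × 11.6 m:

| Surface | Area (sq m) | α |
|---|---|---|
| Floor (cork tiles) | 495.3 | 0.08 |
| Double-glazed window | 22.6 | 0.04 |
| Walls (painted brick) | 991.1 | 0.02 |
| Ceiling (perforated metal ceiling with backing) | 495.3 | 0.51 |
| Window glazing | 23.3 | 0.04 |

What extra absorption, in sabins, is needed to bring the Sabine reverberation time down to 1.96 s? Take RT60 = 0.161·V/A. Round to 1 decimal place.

A₁ = Σ Sᵢαᵢ = 495.3*0.08 + 22.6*0.04 + 991.1*0.02 + 495.3*0.51 + 23.3*0.04 = 313.885 sabins.
For T = 1.96 s, need A₂ = 0.161·V/T = 0.161·5745.712/1.96 = 471.969 sabins.
Shortfall: 471.969 − 313.885 = 158.1 sabins.

158.1 sabins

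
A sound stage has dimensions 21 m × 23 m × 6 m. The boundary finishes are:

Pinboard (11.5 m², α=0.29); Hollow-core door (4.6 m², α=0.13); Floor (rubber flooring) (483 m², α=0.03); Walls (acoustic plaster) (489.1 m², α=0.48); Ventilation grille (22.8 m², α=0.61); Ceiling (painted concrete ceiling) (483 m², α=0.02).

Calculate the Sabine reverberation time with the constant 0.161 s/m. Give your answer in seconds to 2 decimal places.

Equivalent absorption area: A = 11.5*0.29 + 4.6*0.13 + 483*0.03 + 489.1*0.48 + 22.8*0.61 + 483*0.02 = 276.759 m².
Room volume: 2898 m³.
T = 0.161 V/A = 0.161·2898/276.759 = 1.69 s.

1.69 s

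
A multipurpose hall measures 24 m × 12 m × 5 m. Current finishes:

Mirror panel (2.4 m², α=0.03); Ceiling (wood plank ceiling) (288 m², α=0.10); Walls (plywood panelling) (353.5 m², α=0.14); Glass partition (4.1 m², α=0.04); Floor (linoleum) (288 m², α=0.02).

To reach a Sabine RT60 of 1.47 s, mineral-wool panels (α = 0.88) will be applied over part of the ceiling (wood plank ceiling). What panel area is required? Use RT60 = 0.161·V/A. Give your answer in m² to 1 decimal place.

94.1

A₁ = Σ Sᵢαᵢ = 2.4×0.03 + 288×0.10 + 353.5×0.14 + 4.1×0.04 + 288×0.02 = 84.286 sabins.
V = 1440 m³. Target absorption A₂ = 0.161 × 1440 / 1.47 = 157.714 sabins.
ΔA needed = 157.714 − 84.286 = 73.428 sabins.
Each m² of panel replacing the ceiling (wood plank ceiling) adds (0.88 − 0.10) = 0.78 sabins.
Panel area = 73.428 / 0.78 = 94.1 m².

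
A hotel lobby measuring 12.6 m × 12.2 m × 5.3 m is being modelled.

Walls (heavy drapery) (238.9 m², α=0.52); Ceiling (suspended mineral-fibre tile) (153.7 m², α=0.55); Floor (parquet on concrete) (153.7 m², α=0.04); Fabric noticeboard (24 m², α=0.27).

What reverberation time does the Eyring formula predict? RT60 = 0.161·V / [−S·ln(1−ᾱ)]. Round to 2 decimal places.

0.47 s

Total surface area S = 238.9 + 153.7 + 153.7 + 24 = 570.3 m².
Absorption A = 238.9·0.52 + 153.7·0.55 + 153.7·0.04 + 24·0.27 = 221.391 sabins.
ᾱ = 221.391 / 570.3 = 0.3882.
Eyring denominator: −S ln(1−ᾱ) = 280.217.
V = 12.6 × 12.2 × 5.3 = 814.716 m³.
RT60 = 0.161 × 814.716 / 280.217 = 0.47 s.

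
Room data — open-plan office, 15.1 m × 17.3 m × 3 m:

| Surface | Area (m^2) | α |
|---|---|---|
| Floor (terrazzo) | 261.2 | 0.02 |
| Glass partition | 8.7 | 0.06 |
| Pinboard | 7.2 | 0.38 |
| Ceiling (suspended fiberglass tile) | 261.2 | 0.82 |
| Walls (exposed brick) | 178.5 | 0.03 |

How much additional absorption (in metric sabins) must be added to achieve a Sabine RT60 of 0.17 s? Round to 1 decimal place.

Summing Sᵢαᵢ: 5.224 + 0.522 + 2.736 + 214.184 + 5.355 → A₁ = 228.021 sabins.
Target A₂ = 0.161·783.69/0.17 = 742.201 sabins (V = 783.69 m³).
ΔA = A₂ − A₁ = 742.201 − 228.021 = 514.2 sabins.

514.2 sabins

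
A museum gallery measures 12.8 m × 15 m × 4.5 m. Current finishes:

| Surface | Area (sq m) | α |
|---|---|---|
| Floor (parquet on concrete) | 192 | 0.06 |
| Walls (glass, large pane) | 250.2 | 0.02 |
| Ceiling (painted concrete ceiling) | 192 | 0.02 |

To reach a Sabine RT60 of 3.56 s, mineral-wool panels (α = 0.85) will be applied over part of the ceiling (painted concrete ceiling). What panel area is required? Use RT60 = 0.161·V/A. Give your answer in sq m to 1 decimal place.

22.5

A₁ = Σ Sᵢαᵢ = 192*0.06 + 250.2*0.02 + 192*0.02 = 20.364 sabins.
V = 864 m³. Target absorption A₂ = 0.161 × 864 / 3.56 = 39.074 sabins.
Absorption to add: 39.074 − 20.364 = 18.710 sabins.
Net gain per sq m: Δα = 0.85 − 0.02 = 0.83.
Panel area = 18.710 / 0.83 = 22.5 sq m.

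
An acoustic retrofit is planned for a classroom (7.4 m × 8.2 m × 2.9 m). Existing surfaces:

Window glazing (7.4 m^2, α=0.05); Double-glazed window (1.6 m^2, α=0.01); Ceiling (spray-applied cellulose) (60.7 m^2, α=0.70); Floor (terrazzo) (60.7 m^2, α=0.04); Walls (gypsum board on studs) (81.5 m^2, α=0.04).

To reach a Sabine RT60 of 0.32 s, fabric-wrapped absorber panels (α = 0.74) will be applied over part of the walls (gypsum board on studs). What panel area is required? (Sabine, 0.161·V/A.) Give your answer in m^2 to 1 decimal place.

Total absorption A₁ = 7.4×0.05 + 1.6×0.01 + 60.7×0.70 + 60.7×0.04 + 81.5×0.04
  = 0.370 + 0.016 + 42.490 + 2.428 + 3.260 = 48.564 m^2 sabins.
V = 175.972 m³. Target absorption A₂ = 0.161 × 175.972 / 0.32 = 88.536 sabins.
Absorption to add: 88.536 − 48.564 = 39.972 sabins.
Each m^2 of panel replacing the walls (gypsum board on studs) adds (0.74 − 0.04) = 0.70 sabins.
Panel area = 39.972 / 0.70 = 57.1 m^2.

57.1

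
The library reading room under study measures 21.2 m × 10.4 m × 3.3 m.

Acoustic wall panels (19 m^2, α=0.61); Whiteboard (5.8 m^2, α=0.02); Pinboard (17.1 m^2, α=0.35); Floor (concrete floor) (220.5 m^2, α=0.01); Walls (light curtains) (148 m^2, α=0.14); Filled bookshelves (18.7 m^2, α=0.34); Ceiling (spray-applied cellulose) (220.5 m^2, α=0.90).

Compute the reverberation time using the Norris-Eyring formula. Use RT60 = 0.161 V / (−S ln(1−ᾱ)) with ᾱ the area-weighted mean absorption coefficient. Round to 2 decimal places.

S = Σ Sᵢ = 649.6 m^2.
Σ(Sᵢαᵢ) = 19·0.61 + 5.8·0.02 + 17.1·0.35 + 220.5·0.01 + 148·0.14 + 18.7·0.34 + 220.5·0.90 = 245.424.
ᾱ = 245.424 / 649.6 = 0.3778.
Eyring denominator: −S ln(1−ᾱ) = 308.231.
V = 21.2 × 10.4 × 3.3 = 727.584 m³.
T = 0.161·V/[−S·ln(1−ᾱ)] = 0.161·727.584/308.231 = 0.38 s.

0.38 s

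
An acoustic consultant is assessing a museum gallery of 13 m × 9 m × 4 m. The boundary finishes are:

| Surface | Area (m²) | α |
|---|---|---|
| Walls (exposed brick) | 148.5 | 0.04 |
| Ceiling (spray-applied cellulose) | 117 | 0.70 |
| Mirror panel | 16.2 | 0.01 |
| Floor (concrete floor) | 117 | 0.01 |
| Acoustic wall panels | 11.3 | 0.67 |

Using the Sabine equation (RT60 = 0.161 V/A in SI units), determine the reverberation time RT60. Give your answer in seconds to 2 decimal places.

Total absorption A = 148.5·0.04 + 117·0.70 + 16.2·0.01 + 117·0.01 + 11.3·0.67
  = 5.940 + 81.900 + 0.162 + 1.170 + 7.571 = 96.743 m² sabins.
Room volume: 468 m³.
T = 0.161 V/A = 0.161·468/96.743 = 0.78 s.

0.78 s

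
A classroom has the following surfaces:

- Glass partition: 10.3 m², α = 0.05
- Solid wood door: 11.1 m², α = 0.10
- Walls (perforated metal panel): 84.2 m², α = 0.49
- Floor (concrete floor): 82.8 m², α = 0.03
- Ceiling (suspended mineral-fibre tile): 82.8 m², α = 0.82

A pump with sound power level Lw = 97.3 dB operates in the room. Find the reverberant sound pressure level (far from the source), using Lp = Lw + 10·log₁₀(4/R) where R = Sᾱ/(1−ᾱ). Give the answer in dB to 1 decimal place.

Σ(Sᵢαᵢ) = 10.3·0.05 + 11.1·0.10 + 84.2·0.49 + 82.8·0.03 + 82.8·0.82 = 113.263; total area S = 271.2 m².
ᾱ = 113.263/271.2 = 0.4176; R = Sᾱ/(1−ᾱ) = 113.263/(1−0.4176) = 194.476 m².
Lp = 97.3 + 10·log₁₀(4/194.476) = 97.3 + (-16.87) = 80.4 dB.

80.4 dB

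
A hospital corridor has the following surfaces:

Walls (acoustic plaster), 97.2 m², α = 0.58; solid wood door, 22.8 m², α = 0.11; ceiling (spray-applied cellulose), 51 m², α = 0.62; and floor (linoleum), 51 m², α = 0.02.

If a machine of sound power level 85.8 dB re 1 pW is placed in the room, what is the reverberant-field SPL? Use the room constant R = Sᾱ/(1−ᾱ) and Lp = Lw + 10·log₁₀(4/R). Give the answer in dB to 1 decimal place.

Σ(Sᵢαᵢ) = 97.2·0.58 + 22.8·0.11 + 51·0.62 + 51·0.02 = 91.524; total area S = 222.0 m².
ᾱ = 0.4123, so room constant R = A/(1−ᾱ) = 155.733 m².
Lp = Lw + 10 log₁₀(4/R) = 85.8 -15.90 = 69.9 dB.

69.9 dB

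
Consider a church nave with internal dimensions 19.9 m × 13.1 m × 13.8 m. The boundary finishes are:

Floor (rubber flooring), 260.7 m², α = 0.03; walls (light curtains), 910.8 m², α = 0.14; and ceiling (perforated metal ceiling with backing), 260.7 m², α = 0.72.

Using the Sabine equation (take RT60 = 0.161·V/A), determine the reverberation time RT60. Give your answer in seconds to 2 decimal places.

Summing Sᵢαᵢ: 7.821 + 127.512 + 187.704 → A = 323.037 sabins.
Volume V = 19.9 × 13.1 × 13.8 = 3597.522 m³.
RT60 = 0.161 · V / A = 0.161 × 3597.522 / 323.037 = 1.79 s.

1.79 s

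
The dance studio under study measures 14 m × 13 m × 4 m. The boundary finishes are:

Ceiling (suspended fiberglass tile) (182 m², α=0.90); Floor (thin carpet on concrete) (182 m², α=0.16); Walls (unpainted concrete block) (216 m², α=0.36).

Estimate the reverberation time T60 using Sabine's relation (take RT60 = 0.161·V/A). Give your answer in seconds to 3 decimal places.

Equivalent absorption area: A = 182*0.90 + 182*0.16 + 216*0.36 = 270.680 m².
Room volume: 728 m³.
RT60 = 0.161 · V / A = 0.161 × 728 / 270.680 = 0.433 s.

0.433 seconds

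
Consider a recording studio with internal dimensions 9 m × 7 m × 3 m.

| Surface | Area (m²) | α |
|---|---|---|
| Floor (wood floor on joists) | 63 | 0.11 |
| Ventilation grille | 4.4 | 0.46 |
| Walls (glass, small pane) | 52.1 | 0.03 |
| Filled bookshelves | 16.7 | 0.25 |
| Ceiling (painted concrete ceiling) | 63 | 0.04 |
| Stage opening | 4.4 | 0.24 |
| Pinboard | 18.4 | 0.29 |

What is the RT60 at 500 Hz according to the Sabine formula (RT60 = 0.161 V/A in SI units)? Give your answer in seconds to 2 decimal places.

1.29 s

Summing Sᵢαᵢ: 6.930 + 2.024 + 1.563 + 4.175 + 2.520 + 1.056 + 5.336 → A = 23.604 sabins.
V = 9·7·3 = 189 m³.
Sabine: RT60 = 0.161 × 189 / 23.604 = 1.29 s.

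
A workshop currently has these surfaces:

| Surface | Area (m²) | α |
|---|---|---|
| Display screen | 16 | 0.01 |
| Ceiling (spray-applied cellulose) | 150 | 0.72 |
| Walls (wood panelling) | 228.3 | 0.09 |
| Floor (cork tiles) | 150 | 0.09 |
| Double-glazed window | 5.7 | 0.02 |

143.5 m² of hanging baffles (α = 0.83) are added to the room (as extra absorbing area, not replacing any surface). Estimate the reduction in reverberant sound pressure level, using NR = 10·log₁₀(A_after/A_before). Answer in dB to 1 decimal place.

2.6 dB

A_before = Σ Sᵢαᵢ = 16·0.01 + 150·0.72 + 228.3·0.09 + 150·0.09 + 5.7·0.02 = 142.321 sabins.
Added absorption = 143.5 × 0.83 = 119.105 sabins.
New total A_after = 261.426 sabins.
Reduction = 10 log₁₀(A_after/A_before) = 10 log₁₀(1.8369) = 2.6 dB.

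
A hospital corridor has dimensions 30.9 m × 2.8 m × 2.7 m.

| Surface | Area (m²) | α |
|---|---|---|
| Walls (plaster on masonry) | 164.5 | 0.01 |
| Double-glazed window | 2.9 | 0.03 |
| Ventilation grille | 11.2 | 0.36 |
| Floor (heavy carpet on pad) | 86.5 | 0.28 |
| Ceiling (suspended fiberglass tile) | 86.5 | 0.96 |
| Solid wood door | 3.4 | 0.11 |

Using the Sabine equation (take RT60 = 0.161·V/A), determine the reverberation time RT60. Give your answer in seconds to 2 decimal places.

A = Σ Sᵢαᵢ = 164.5·0.01 + 2.9·0.03 + 11.2·0.36 + 86.5·0.28 + 86.5·0.96 + 3.4·0.11 = 113.398 sabins.
Volume V = 30.9 × 2.8 × 2.7 = 233.604 m³.
RT60 = 0.161 · V / A = 0.161 × 233.604 / 113.398 = 0.33 s.

0.33 seconds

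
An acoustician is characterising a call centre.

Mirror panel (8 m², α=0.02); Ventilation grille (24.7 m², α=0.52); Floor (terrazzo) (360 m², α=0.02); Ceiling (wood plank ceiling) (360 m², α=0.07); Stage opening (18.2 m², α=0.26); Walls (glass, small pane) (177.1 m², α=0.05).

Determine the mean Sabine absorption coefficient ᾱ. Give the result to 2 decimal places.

Total surface area S = 948.0 m².
Σ(Sᵢαᵢ) = 8·0.02 + 24.7·0.52 + 360·0.02 + 360·0.07 + 18.2·0.26 + 177.1·0.05 = 58.991.
ᾱ = 58.991 / 948.0 = 0.06.

0.06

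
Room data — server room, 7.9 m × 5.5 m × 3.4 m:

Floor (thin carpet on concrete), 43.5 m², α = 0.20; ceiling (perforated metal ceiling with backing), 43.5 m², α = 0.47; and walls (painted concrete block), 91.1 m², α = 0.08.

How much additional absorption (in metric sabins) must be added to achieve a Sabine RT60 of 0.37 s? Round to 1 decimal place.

Equivalent absorption area: A₁ = 43.5×0.20 + 43.5×0.47 + 91.1×0.08 = 36.433 m².
V = 147.73 m³. Required absorption A₂ = 0.161 × 147.73 / 0.37 = 64.283 sabins.
Additional absorption ΔA = 64.283 − 36.433 = 27.8 sabins.

27.8 sabins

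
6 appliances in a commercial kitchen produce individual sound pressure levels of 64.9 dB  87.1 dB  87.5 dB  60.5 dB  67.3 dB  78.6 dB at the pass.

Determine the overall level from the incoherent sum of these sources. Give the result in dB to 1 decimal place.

Sum in the linear (power) domain: Σ 10^(Lᵢ/10) = 10^(64.9/10) + 10^(87.1/10) + 10^(87.5/10) + 10^(60.5/10) + 10^(67.3/10) + 10^(78.6/10) = 1.157e+09.
Back to dB: 10·log₁₀ Σ = 90.6 dB.

90.6 dB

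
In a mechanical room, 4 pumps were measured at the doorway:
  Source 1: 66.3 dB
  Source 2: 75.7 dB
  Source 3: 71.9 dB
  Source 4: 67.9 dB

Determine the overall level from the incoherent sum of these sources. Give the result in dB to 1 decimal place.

Converting to relative power and adding: 10^(66.3/10) + 10^(75.7/10) + 10^(71.9/10) + 10^(67.9/10) = 6.307e+07.
L_total = 10·log₁₀(6.307e+07) = 78.0 dB.

78.0 dB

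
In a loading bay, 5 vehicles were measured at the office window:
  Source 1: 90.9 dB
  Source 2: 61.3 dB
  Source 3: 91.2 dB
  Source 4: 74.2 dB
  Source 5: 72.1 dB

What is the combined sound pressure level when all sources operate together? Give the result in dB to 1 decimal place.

Converting to relative power and adding: 10^(90.9/10) + 10^(61.3/10) + 10^(91.2/10) + 10^(74.2/10) + 10^(72.1/10) = 2.592e+09.
Back to dB: 10·log₁₀ Σ = 94.1 dB.

94.1 dB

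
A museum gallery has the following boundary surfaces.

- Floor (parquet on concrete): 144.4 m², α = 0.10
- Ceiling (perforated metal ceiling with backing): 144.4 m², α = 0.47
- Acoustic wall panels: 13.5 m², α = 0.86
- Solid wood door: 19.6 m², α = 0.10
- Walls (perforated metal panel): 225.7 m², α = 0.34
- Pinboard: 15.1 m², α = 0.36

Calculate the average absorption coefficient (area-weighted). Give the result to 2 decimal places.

S = Σ Sᵢ = 144.4 + 144.4 + 13.5 + 19.6 + 225.7 + 15.1 = 562.7 m².
Σ(Sᵢαᵢ) = 144.4·0.10 + 144.4·0.47 + 13.5·0.86 + 19.6·0.10 + 225.7·0.34 + 15.1·0.36 = 178.052.
ᾱ = A/S = 0.32.

0.32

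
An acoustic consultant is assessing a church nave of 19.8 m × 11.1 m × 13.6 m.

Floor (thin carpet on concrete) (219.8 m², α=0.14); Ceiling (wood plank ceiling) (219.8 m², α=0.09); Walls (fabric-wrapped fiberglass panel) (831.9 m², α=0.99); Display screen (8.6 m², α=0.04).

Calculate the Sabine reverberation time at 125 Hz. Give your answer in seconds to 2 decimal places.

Summing Sᵢαᵢ: 30.772 + 19.782 + 823.581 + 0.344 → A = 874.479 sabins.
Room volume: 2989.008 m³.
Sabine: RT60 = 0.161 × 2989.008 / 874.479 = 0.55 s.

0.55 s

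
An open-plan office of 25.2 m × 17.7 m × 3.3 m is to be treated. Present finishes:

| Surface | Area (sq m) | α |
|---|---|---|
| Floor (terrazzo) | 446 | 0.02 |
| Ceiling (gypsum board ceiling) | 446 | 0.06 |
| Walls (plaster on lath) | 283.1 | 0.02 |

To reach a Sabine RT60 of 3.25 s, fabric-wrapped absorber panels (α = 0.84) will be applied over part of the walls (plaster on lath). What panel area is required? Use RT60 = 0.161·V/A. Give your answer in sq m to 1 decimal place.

Total absorption A₁ = 446·0.02 + 446·0.06 + 283.1·0.02
  = 8.920 + 26.760 + 5.662 = 41.342 sq m sabins.
V = 1471.932 m³. Target absorption A₂ = 0.161 × 1471.932 / 3.25 = 72.917 sabins.
Absorption to add: 72.917 − 41.342 = 31.575 sabins.
Net gain per sq m: Δα = 0.84 − 0.02 = 0.82.
Area = ΔA/Δα = 31.575/0.82 = 38.5 sq m.

38.5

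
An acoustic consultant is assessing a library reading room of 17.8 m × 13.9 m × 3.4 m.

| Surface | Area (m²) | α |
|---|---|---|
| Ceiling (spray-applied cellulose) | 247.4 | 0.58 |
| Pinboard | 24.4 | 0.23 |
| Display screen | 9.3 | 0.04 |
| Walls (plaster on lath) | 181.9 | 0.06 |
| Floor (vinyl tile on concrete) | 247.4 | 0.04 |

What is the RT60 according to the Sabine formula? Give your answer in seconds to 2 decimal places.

Equivalent absorption area: A = 247.4×0.58 + 24.4×0.23 + 9.3×0.04 + 181.9×0.06 + 247.4×0.04 = 170.286 m².
V = 17.8·13.9·3.4 = 841.228 m³.
Sabine: RT60 = 0.161 × 841.228 / 170.286 = 0.80 s.

0.80 s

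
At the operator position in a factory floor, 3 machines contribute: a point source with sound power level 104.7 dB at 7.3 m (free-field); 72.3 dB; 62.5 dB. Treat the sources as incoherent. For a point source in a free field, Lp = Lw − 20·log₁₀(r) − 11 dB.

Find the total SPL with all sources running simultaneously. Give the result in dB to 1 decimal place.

Source at 7.3 m: Lp = 104.7 − 20·log₁₀(7.3) − 11 = 76.4 dB.
Sum in the linear (power) domain: Σ 10^(Lᵢ/10) = 10^(76.4/10) + 10^(72.3/10) + 10^(62.5/10) = 6.241e+07.
Back to dB: 10·log₁₀ Σ = 78.0 dB.

78.0 dB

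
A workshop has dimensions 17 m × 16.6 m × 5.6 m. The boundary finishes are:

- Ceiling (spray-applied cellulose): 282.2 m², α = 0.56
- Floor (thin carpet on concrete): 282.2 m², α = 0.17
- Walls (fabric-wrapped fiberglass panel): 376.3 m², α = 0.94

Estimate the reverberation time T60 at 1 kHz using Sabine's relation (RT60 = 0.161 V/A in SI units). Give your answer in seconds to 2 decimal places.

A = Σ Sᵢαᵢ = 282.2·0.56 + 282.2·0.17 + 376.3·0.94 = 559.728 sabins.
Volume V = 17 × 16.6 × 5.6 = 1580.32 m³.
T = 0.161 V/A = 0.161·1580.32/559.728 = 0.45 s.

0.45 seconds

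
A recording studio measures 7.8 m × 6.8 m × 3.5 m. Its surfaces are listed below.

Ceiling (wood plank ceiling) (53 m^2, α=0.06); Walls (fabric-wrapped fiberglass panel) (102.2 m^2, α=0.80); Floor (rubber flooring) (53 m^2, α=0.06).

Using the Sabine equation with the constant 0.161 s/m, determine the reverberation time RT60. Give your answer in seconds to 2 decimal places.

A = Σ Sᵢαᵢ = 53*0.06 + 102.2*0.80 + 53*0.06 = 88.120 sabins.
Volume V = 7.8 × 6.8 × 3.5 = 185.64 m³.
RT60 = 0.161 · V / A = 0.161 × 185.64 / 88.120 = 0.34 s.

0.34 s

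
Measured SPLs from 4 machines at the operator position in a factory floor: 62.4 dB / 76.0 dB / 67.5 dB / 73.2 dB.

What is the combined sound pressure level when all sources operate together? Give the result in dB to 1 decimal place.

78.3 dB

Σ 10^(Lᵢ/10) = 6.806e+07.
Combined level = 10 log₁₀(6.806e+07) = 78.3 dB.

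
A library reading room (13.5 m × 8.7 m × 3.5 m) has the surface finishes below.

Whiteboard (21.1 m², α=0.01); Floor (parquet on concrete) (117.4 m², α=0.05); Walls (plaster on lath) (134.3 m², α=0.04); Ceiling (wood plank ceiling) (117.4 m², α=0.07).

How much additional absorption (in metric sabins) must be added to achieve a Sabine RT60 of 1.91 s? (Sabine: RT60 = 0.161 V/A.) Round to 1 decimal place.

Total absorption A₁ = 21.1×0.01 + 117.4×0.05 + 134.3×0.04 + 117.4×0.07
  = 0.211 + 5.870 + 5.372 + 8.218 = 19.671 m² sabins.
For T = 1.91 s, need A₂ = 0.161·V/T = 0.161·411.075/1.91 = 34.651 sabins.
Shortfall: 34.651 − 19.671 = 15.0 sabins.

15.0 sabins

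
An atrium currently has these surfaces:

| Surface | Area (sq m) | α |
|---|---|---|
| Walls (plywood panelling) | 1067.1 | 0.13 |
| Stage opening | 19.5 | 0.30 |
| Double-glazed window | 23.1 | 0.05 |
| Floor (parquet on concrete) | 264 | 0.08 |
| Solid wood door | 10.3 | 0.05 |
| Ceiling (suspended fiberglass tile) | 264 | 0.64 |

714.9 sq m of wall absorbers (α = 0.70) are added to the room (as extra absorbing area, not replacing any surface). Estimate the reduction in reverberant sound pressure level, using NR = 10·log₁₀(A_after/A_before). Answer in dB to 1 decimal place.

4.0 dB

A_before = Σ Sᵢαᵢ = 1067.1·0.13 + 19.5·0.30 + 23.1·0.05 + 264·0.08 + 10.3·0.05 + 264·0.64 = 336.323 sabins.
Treatment contributes 714.9·0.70 = 500.430 sabins.
A_after = 336.323 + 500.430 = 836.753 sabins.
NR = 10·log₁₀(836.753/336.323) = 4.0 dB.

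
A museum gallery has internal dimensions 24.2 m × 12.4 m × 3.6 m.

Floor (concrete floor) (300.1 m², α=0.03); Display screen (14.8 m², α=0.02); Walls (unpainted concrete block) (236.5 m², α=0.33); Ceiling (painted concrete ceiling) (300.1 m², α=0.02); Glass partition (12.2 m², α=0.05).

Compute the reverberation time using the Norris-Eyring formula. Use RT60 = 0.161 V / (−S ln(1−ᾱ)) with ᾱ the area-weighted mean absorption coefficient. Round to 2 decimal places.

1.75 seconds

S = Σ Sᵢ = 863.7 m².
Σ(Sᵢαᵢ) = 300.1×0.03 + 14.8×0.02 + 236.5×0.33 + 300.1×0.02 + 12.2×0.05 = 93.956.
Mean coefficient ᾱ = A/S = 0.1088.
Eyring denominator: −S ln(1−ᾱ) = 99.487.
V = 24.2 × 12.4 × 3.6 = 1080.288 m³.
RT60 = 0.161 × 1080.288 / 99.487 = 1.75 s.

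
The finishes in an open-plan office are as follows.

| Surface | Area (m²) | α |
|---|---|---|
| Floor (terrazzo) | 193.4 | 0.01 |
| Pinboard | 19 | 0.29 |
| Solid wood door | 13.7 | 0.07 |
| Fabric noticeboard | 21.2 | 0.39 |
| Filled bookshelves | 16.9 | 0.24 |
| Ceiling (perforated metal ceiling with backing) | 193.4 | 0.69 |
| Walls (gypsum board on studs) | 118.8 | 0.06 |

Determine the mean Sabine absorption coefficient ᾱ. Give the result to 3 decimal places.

Total surface area S = 576.4 m².
A = 193.4*0.01 + 19*0.29 + 13.7*0.07 + 21.2*0.39 + 16.9*0.24 + 193.4*0.69 + 118.8*0.06 = 161.301 sabins.
ᾱ = A/S = 0.280.

0.280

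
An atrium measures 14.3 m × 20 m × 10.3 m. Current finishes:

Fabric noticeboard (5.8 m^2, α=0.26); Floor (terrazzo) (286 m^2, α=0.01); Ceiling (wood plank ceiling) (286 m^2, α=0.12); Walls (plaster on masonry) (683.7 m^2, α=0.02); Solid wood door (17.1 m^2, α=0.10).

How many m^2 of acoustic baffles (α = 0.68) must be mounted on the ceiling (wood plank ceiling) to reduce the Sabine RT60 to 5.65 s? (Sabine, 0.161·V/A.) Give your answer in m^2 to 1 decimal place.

Total absorption A₁ = 5.8*0.26 + 286*0.01 + 286*0.12 + 683.7*0.02 + 17.1*0.10
  = 1.508 + 2.860 + 34.320 + 13.674 + 1.710 = 54.072 m^2 sabins.
V = 2945.8 m³. Target absorption A₂ = 0.161 × 2945.8 / 5.65 = 83.942 sabins.
Absorption to add: 83.942 − 54.072 = 29.870 sabins.
Each m^2 of panel replacing the ceiling (wood plank ceiling) adds (0.68 − 0.12) = 0.56 sabins.
Panel area = 29.870 / 0.56 = 53.3 m^2.

53.3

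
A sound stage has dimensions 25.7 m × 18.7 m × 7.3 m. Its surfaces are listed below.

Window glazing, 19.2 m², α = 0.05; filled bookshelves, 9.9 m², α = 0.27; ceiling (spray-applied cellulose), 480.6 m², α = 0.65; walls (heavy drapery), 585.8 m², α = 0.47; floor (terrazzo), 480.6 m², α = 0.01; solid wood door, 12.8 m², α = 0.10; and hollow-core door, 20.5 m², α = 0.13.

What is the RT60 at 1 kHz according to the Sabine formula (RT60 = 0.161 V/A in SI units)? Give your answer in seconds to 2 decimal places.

Total absorption A = 19.2*0.05 + 9.9*0.27 + 480.6*0.65 + 585.8*0.47 + 480.6*0.01 + 12.8*0.10 + 20.5*0.13
  = 0.960 + 2.673 + 312.390 + 275.326 + 4.806 + 1.280 + 2.665 = 600.100 m² sabins.
V = 25.7·18.7·7.3 = 3508.307 m³.
Sabine: RT60 = 0.161 × 3508.307 / 600.100 = 0.94 s.

0.94 sec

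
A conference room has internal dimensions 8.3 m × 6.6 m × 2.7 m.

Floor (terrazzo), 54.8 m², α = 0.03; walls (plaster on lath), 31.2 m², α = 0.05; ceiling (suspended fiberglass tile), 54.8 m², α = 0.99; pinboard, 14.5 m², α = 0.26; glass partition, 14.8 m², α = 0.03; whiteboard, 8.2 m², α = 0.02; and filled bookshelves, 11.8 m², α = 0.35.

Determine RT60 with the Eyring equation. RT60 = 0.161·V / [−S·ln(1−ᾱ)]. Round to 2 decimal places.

S = Σ Sᵢ = 190.1 m².
Absorption A = 54.8·0.03 + 31.2·0.05 + 54.8·0.99 + 14.5·0.26 + 14.8·0.03 + 8.2·0.02 + 11.8·0.35 = 65.964 sabins.
Mean coefficient ᾱ = A/S = 0.3470.
−S·ln(1−ᾱ) = −190.1 × ln(1 − 0.3470) = 81.016.
V = 8.3 × 6.6 × 2.7 = 147.906 m³.
RT60 = 0.161 × 147.906 / 81.016 = 0.29 s.

0.29 sec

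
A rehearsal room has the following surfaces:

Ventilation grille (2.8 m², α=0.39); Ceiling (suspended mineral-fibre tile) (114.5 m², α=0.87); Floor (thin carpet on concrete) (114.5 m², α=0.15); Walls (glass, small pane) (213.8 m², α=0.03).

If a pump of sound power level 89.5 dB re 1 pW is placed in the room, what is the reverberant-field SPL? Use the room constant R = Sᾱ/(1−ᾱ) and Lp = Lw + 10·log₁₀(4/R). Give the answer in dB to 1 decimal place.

73.2 dB

A = 124.296 sabins; S = 445.6 m².
ᾱ = 0.2789, so room constant R = A/(1−ᾱ) = 172.370 m².
Lp = 89.5 + 10·log₁₀(4/172.370) = 89.5 + (-16.34) = 73.2 dB.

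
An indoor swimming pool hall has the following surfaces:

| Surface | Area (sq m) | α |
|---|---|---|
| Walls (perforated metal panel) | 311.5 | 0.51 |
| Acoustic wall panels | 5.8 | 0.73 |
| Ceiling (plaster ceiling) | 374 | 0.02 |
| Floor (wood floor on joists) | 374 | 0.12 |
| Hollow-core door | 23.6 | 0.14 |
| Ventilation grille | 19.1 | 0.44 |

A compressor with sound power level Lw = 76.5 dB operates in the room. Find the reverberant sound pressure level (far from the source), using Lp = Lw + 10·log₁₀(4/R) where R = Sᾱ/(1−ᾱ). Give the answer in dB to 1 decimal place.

Σ(Sᵢαᵢ) = 311.5×0.51 + 5.8×0.73 + 374×0.02 + 374×0.12 + 23.6×0.14 + 19.1×0.44 = 227.167; total area S = 1108.0 sq m.
ᾱ = 0.2050, so room constant R = A/(1−ᾱ) = 285.745 sq m.
Lp = Lw + 10 log₁₀(4/R) = 76.5 -18.54 = 58.0 dB.

58.0 dB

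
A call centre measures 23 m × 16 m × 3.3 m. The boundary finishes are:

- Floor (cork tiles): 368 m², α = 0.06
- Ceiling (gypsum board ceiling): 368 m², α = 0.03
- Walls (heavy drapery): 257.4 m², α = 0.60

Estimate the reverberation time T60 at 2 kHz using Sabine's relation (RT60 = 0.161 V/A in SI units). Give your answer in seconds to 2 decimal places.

Total absorption A = 368·0.06 + 368·0.03 + 257.4·0.60
  = 22.080 + 11.040 + 154.440 = 187.560 m² sabins.
Room volume: 1214.4 m³.
RT60 = 0.161 · V / A = 0.161 × 1214.4 / 187.560 = 1.04 s.

1.04 s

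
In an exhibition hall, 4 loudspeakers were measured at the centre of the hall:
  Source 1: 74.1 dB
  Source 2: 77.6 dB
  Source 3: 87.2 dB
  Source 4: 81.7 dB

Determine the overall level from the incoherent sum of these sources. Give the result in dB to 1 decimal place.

Sum in the linear (power) domain: Σ 10^(Lᵢ/10) = 10^(74.1/10) + 10^(77.6/10) + 10^(87.2/10) + 10^(81.7/10) = 7.56e+08.
L_total = 10·log₁₀(7.56e+08) = 88.8 dB.

88.8 dB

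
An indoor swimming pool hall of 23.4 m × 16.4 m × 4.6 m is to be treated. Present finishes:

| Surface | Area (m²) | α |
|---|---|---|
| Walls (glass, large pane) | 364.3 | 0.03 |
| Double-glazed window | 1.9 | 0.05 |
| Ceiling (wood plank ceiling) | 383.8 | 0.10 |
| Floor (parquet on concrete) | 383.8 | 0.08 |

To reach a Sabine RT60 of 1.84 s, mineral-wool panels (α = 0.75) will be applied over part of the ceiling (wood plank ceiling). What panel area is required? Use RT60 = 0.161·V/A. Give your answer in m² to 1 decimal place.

114.4

Summing Sᵢαᵢ: 10.929 + 0.095 + 38.380 + 30.704 → A₁ = 80.108 sabins.
V = 1765.296 m³. Target absorption A₂ = 0.161 × 1765.296 / 1.84 = 154.463 sabins.
ΔA needed = 154.463 − 80.108 = 74.355 sabins.
Net gain per m²: Δα = 0.75 − 0.10 = 0.65.
Area = ΔA/Δα = 74.355/0.65 = 114.4 m².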